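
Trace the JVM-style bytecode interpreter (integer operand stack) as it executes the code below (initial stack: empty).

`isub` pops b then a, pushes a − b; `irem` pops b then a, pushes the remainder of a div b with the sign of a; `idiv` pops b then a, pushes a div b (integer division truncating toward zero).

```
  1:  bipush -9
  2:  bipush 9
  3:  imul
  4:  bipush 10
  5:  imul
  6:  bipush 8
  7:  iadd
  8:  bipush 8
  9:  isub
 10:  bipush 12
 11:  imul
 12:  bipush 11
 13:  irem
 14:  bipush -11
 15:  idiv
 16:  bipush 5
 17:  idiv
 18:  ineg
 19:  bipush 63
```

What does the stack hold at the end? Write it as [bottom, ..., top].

[0, 63]

bipush -9  -> -9
bipush 9   -> -9 9
imul       -> -81
bipush 10  -> -81 10
imul       -> -810
bipush 8   -> -810 8
iadd       -> -802
bipush 8   -> -802 8
isub       -> -810
bipush 12  -> -810 12
imul       -> -9720
bipush 11  -> -9720 11
irem       -> -7
bipush -11 -> -7 -11
idiv       -> 0
bipush 5   -> 0 5
idiv       -> 0
ineg       -> 0
bipush 63  -> 0 63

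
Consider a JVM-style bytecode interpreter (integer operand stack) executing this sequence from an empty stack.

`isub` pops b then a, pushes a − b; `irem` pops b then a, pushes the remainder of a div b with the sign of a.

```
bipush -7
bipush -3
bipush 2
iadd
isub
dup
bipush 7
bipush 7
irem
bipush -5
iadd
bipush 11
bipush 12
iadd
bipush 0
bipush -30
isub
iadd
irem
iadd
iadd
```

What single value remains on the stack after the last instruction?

bipush -7   [-7]
bipush -3   [-7, -3]
bipush 2    [-7, -3, 2]
iadd        [-7, -1]
isub        [-6]
dup         [-6, -6]
bipush 7    [-6, -6, 7]
bipush 7    [-6, -6, 7, 7]
irem        [-6, -6, 0]
bipush -5   [-6, -6, 0, -5]
iadd        [-6, -6, -5]
bipush 11   [-6, -6, -5, 11]
bipush 12   [-6, -6, -5, 11, 12]
iadd        [-6, -6, -5, 23]
bipush 0    [-6, -6, -5, 23, 0]
bipush -30  [-6, -6, -5, 23, 0, -30]
isub        [-6, -6, -5, 23, 30]
iadd        [-6, -6, -5, 53]
irem        [-6, -6, -5]
iadd        [-6, -11]
iadd        [-17]

-17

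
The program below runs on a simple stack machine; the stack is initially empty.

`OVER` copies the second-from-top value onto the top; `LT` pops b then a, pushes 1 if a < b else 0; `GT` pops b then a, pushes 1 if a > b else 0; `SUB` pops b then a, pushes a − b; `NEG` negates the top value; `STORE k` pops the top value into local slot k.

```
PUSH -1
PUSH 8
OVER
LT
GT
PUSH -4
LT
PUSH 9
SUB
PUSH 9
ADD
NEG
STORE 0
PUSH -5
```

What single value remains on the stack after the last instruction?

-5

PUSH -1 → -1
PUSH 8  → -1 8
OVER    → -1 8 -1
LT      → -1 0
GT      → 0
PUSH -4 → 0 -4
LT      → 0
PUSH 9  → 0 9
SUB     → -9
PUSH 9  → -9 9
ADD     → 0
NEG     → 0
STORE 0 → (empty)
PUSH -5 → -5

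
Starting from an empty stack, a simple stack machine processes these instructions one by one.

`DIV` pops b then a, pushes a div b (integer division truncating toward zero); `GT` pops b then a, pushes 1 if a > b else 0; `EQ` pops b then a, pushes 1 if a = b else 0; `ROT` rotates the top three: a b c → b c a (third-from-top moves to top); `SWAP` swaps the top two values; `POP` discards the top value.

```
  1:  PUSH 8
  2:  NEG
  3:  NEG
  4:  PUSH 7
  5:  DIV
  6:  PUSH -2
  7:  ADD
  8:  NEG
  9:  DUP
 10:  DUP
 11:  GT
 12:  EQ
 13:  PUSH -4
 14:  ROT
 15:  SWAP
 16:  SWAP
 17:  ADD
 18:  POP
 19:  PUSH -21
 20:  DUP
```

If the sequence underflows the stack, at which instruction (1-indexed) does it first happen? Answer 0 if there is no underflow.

PUSH 8  → [8]
NEG     → [-8]
NEG     → [8]
PUSH 7  → [8, 7]
DIV     → [1]
PUSH -2 → [1, -2]
ADD     → [-1]
NEG     → [1]
DUP     → [1, 1]
DUP     → [1, 1, 1]
GT      → [1, 0]
EQ      → [0]
PUSH -4 → [0, -4]
ROT  — needs 3 operands, stack has 2 → underflow

14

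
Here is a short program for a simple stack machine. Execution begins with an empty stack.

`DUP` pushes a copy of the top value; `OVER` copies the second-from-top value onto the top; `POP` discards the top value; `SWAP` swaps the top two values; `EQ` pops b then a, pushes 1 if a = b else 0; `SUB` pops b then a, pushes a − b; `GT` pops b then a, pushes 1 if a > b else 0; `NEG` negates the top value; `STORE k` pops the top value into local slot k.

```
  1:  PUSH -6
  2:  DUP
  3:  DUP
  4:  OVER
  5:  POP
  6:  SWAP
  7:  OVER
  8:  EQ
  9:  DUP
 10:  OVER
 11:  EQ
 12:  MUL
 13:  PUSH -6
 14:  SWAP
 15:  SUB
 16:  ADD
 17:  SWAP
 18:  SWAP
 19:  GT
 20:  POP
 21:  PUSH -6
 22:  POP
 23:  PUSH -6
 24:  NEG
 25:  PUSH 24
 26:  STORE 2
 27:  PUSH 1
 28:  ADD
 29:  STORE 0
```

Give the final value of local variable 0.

7

PUSH -6  [-6]
DUP      [-6, -6]
DUP      [-6, -6, -6]
OVER     [-6, -6, -6, -6]
POP      [-6, -6, -6]
SWAP     [-6, -6, -6]
OVER     [-6, -6, -6, -6]
EQ       [-6, -6, 1]
DUP      [-6, -6, 1, 1]
OVER     [-6, -6, 1, 1, 1]
EQ       [-6, -6, 1, 1]
MUL      [-6, -6, 1]
PUSH -6  [-6, -6, 1, -6]
SWAP     [-6, -6, -6, 1]
SUB      [-6, -6, -7]
ADD      [-6, -13]
SWAP     [-13, -6]
SWAP     [-6, -13]
GT       [1]
POP      []
PUSH -6  [-6]
POP      []
PUSH -6  [-6]
NEG      [6]
PUSH 24  [6, 24]
STORE 2  [6]
PUSH 1   [6, 1]
ADD      [7]
STORE 0  []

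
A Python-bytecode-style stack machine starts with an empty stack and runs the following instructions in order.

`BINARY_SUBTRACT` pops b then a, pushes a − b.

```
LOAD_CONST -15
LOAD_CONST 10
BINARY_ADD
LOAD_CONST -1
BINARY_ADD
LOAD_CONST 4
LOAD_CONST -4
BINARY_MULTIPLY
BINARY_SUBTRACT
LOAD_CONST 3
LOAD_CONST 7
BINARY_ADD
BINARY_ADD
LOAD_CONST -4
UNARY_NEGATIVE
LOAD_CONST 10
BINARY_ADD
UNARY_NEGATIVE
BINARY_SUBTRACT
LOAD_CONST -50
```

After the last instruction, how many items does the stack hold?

2

LOAD_CONST -15  → -15
LOAD_CONST 10   → -15 10
BINARY_ADD      → -5
LOAD_CONST -1   → -5 -1
BINARY_ADD      → -6
LOAD_CONST 4    → -6 4
LOAD_CONST -4   → -6 4 -4
BINARY_MULTIPLY → -6 -16
BINARY_SUBTRACT → 10
LOAD_CONST 3    → 10 3
LOAD_CONST 7    → 10 3 7
BINARY_ADD      → 10 10
BINARY_ADD      → 20
LOAD_CONST -4   → 20 -4
UNARY_NEGATIVE  → 20 4
LOAD_CONST 10   → 20 4 10
BINARY_ADD      → 20 14
UNARY_NEGATIVE  → 20 -14
BINARY_SUBTRACT → 34
LOAD_CONST -50  → 34 -50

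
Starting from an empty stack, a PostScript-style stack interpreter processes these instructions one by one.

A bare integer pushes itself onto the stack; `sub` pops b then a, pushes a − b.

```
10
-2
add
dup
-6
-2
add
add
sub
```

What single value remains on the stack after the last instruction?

8

10  -> 10
-2  -> 10 -2
add -> 8
dup -> 8 8
-6  -> 8 8 -6
-2  -> 8 8 -6 -2
add -> 8 8 -8
add -> 8 0
sub -> 8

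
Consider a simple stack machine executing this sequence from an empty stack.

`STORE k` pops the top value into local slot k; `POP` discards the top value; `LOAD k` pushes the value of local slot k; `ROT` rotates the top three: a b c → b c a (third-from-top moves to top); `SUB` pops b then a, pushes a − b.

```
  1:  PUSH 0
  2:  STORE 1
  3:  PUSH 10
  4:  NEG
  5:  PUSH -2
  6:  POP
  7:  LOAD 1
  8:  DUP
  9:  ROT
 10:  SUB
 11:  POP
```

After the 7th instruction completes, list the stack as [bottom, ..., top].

[-10, 0]

PUSH 0   0
STORE 1  (empty)
PUSH 10  10
NEG      -10
PUSH -2  -10 -2
POP      -10
LOAD 1   -10 0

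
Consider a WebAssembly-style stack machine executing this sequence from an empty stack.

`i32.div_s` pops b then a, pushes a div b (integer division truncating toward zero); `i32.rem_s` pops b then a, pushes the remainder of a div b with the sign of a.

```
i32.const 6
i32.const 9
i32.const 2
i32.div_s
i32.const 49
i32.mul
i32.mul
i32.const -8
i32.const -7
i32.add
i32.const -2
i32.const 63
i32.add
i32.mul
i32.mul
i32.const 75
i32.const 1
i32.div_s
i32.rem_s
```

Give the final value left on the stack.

-15

i32.const 6  -> [6]
i32.const 9  -> [6, 9]
i32.const 2  -> [6, 9, 2]
i32.div_s    -> [6, 4]
i32.const 49 -> [6, 4, 49]
i32.mul      -> [6, 196]
i32.mul      -> [1176]
i32.const -8 -> [1176, -8]
i32.const -7 -> [1176, -8, -7]
i32.add      -> [1176, -15]
i32.const -2 -> [1176, -15, -2]
i32.const 63 -> [1176, -15, -2, 63]
i32.add      -> [1176, -15, 61]
i32.mul      -> [1176, -915]
i32.mul      -> [-1076040]
i32.const 75 -> [-1076040, 75]
i32.const 1  -> [-1076040, 75, 1]
i32.div_s    -> [-1076040, 75]
i32.rem_s    -> [-15]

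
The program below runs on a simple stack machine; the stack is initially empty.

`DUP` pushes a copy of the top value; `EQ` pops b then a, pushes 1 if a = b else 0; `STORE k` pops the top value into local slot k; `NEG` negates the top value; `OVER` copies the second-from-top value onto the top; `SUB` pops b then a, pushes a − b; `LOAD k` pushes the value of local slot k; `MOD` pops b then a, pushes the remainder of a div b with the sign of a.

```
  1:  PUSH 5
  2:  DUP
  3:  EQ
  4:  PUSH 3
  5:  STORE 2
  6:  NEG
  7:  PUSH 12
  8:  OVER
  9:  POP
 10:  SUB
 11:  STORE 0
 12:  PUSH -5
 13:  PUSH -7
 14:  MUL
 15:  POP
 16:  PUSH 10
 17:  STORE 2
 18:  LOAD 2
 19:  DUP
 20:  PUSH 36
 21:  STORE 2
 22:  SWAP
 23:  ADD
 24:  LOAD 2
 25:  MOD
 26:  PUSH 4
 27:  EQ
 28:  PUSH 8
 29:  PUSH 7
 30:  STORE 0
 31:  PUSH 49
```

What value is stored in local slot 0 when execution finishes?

PUSH 5   5
DUP      5 5
EQ       1
PUSH 3   1 3
STORE 2  1
NEG      -1
PUSH 12  -1 12
OVER     -1 12 -1
POP      -1 12
SUB      -13
STORE 0  (empty)
PUSH -5  -5
PUSH -7  -5 -7
MUL      35
POP      (empty)
PUSH 10  10
STORE 2  (empty)
LOAD 2   10
DUP      10 10
PUSH 36  10 10 36
STORE 2  10 10
SWAP     10 10
ADD      20
LOAD 2   20 36
MOD      20
PUSH 4   20 4
EQ       0
PUSH 8   0 8
PUSH 7   0 8 7
STORE 0  0 8
PUSH 49  0 8 49

7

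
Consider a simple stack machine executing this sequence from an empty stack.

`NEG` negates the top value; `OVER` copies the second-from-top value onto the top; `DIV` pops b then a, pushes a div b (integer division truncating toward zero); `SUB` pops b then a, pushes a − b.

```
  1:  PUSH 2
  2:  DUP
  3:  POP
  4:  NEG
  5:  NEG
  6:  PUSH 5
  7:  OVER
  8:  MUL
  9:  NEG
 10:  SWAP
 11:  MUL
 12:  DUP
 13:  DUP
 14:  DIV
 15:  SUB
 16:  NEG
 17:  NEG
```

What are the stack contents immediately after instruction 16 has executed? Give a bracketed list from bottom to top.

[21]

PUSH 2 → 2
DUP    → 2 2
POP    → 2
NEG    → -2
NEG    → 2
PUSH 5 → 2 5
OVER   → 2 5 2
MUL    → 2 10
NEG    → 2 -10
SWAP   → -10 2
MUL    → -20
DUP    → -20 -20
DUP    → -20 -20 -20
DIV    → -20 1
SUB    → -21
NEG    → 21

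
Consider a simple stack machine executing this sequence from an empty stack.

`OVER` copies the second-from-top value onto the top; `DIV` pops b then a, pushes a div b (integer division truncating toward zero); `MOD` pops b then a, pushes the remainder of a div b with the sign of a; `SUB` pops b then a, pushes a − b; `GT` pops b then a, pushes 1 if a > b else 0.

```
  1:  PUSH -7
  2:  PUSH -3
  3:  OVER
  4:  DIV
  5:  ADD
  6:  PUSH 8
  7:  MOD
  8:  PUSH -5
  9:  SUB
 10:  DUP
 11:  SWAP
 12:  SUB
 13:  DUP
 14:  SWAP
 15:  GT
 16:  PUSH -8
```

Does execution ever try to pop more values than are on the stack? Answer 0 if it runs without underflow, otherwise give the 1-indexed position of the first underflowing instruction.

0

PUSH -7 → -7
PUSH -3 → -7 -3
OVER    → -7 -3 -7
DIV     → -7 0
ADD     → -7
PUSH 8  → -7 8
MOD     → -7
PUSH -5 → -7 -5
SUB     → -2
DUP     → -2 -2
SWAP    → -2 -2
SUB     → 0
DUP     → 0 0
SWAP    → 0 0
GT      → 0
PUSH -8 → 0 -8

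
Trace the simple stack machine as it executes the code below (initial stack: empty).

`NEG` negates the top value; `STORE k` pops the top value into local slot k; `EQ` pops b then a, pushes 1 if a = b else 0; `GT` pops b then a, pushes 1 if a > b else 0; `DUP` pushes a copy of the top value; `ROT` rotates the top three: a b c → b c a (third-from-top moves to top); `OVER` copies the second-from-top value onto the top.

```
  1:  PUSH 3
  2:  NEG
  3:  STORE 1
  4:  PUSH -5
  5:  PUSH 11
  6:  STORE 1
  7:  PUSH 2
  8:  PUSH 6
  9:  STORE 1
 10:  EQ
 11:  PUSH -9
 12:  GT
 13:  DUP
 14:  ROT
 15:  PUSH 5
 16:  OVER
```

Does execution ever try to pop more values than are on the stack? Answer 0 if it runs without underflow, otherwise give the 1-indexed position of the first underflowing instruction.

PUSH 3  : 3
NEG     : -3
STORE 1 : (empty)
PUSH -5 : -5
PUSH 11 : -5 11
STORE 1 : -5
PUSH 2  : -5 2
PUSH 6  : -5 2 6
STORE 1 : -5 2
EQ      : 0
PUSH -9 : 0 -9
GT      : 1
DUP     : 1 1
ROT  — needs 3 operands, stack has 2 → underflow

14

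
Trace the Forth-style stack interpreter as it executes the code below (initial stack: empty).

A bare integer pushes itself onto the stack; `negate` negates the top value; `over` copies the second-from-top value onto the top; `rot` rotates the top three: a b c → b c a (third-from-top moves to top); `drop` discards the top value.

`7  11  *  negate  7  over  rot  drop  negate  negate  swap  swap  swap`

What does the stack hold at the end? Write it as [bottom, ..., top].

[-77, 7]

7      → 7
11     → 7 11
*      → 77
negate → -77
7      → -77 7
over   → -77 7 -77
rot    → 7 -77 -77
drop   → 7 -77
negate → 7 77
negate → 7 -77
swap   → -77 7
swap   → 7 -77
swap   → -77 7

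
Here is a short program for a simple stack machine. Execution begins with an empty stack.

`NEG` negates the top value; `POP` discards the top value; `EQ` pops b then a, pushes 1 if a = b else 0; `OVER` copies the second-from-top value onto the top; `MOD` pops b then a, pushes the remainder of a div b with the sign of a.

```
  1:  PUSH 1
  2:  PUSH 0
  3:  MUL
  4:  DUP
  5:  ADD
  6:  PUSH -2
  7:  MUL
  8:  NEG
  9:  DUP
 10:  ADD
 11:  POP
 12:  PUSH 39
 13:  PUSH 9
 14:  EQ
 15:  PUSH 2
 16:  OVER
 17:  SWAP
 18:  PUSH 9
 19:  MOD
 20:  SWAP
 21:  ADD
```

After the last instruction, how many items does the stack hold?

2

PUSH 1  → [1]
PUSH 0  → [1, 0]
MUL     → [0]
DUP     → [0, 0]
ADD     → [0]
PUSH -2 → [0, -2]
MUL     → [0]
NEG     → [0]
DUP     → [0, 0]
ADD     → [0]
POP     → []
PUSH 39 → [39]
PUSH 9  → [39, 9]
EQ      → [0]
PUSH 2  → [0, 2]
OVER    → [0, 2, 0]
SWAP    → [0, 0, 2]
PUSH 9  → [0, 0, 2, 9]
MOD     → [0, 0, 2]
SWAP    → [0, 2, 0]
ADD     → [0, 2]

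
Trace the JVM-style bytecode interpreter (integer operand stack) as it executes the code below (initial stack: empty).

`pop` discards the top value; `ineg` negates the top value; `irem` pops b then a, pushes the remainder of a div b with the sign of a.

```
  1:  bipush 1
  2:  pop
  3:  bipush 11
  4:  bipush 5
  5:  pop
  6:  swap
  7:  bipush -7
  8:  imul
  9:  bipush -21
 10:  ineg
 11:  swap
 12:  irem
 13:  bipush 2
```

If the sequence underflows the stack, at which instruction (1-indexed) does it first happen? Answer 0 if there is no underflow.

bipush 1  : 1
pop       : (empty)
bipush 11 : 11
bipush 5  : 11 5
pop       : 11
swap  — needs 2 operands, stack has 1 → underflow

6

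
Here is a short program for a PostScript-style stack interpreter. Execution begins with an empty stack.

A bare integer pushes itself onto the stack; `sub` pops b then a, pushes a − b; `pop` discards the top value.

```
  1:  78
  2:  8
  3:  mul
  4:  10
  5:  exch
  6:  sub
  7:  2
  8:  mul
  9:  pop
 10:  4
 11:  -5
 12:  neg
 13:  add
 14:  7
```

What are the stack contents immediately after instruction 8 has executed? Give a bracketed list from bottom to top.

[-1228]

78   -> [78]
8    -> [78, 8]
mul  -> [624]
10   -> [624, 10]
exch -> [10, 624]
sub  -> [-614]
2    -> [-614, 2]
mul  -> [-1228]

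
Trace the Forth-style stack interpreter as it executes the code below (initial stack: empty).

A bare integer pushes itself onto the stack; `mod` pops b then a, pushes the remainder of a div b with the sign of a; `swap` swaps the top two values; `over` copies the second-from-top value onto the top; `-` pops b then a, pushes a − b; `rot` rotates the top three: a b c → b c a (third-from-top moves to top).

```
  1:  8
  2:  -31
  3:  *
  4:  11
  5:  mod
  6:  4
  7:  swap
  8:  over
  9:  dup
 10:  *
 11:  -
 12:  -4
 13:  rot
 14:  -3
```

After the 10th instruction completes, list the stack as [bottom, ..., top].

[4, -6, 16]

8    -> [8]
-31  -> [8, -31]
*    -> [-248]
11   -> [-248, 11]
mod  -> [-6]
4    -> [-6, 4]
swap -> [4, -6]
over -> [4, -6, 4]
dup  -> [4, -6, 4, 4]
*    -> [4, -6, 16]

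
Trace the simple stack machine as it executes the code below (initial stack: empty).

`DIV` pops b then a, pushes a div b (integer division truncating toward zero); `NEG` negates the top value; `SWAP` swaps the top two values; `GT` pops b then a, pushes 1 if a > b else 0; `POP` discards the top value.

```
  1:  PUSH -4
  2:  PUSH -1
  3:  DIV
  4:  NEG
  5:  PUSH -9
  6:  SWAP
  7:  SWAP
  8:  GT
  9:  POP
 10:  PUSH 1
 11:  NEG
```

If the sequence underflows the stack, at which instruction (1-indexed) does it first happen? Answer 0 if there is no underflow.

PUSH -4  -4
PUSH -1  -4 -1
DIV      4
NEG      -4
PUSH -9  -4 -9
SWAP     -9 -4
SWAP     -4 -9
GT       1
POP      (empty)
PUSH 1   1
NEG      -1

0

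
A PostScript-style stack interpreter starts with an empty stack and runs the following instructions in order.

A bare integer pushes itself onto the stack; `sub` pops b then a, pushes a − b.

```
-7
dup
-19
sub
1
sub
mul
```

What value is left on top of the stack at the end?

-77

-7  : -7
dup : -7 -7
-19 : -7 -7 -19
sub : -7 12
1   : -7 12 1
sub : -7 11
mul : -77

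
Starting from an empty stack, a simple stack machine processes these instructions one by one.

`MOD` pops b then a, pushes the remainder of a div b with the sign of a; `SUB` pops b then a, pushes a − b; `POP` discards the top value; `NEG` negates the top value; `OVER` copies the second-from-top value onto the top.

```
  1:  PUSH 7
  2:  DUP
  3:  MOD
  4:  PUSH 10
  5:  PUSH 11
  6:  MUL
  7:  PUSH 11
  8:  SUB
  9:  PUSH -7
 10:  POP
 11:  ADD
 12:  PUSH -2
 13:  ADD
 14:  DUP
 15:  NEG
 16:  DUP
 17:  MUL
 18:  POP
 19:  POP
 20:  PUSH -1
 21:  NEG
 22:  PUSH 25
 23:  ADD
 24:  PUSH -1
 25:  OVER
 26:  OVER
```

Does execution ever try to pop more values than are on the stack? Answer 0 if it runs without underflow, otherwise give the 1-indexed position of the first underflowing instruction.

PUSH 7  : [7]
DUP     : [7, 7]
MOD     : [0]
PUSH 10 : [0, 10]
PUSH 11 : [0, 10, 11]
MUL     : [0, 110]
PUSH 11 : [0, 110, 11]
SUB     : [0, 99]
PUSH -7 : [0, 99, -7]
POP     : [0, 99]
ADD     : [99]
PUSH -2 : [99, -2]
ADD     : [97]
DUP     : [97, 97]
NEG     : [97, -97]
DUP     : [97, -97, -97]
MUL     : [97, 9409]
POP     : [97]
POP     : []
PUSH -1 : [-1]
NEG     : [1]
PUSH 25 : [1, 25]
ADD     : [26]
PUSH -1 : [26, -1]
OVER    : [26, -1, 26]
OVER    : [26, -1, 26, -1]

0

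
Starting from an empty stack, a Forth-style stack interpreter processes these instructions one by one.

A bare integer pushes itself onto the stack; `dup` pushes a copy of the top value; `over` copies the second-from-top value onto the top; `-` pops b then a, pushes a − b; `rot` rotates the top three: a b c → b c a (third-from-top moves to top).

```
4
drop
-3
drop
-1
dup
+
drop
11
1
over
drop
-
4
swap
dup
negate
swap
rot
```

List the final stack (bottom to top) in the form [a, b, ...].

[-10, 10, 4]

4      : 4
drop   : (empty)
-3     : -3
drop   : (empty)
-1     : -1
dup    : -1 -1
+      : -2
drop   : (empty)
11     : 11
1      : 11 1
over   : 11 1 11
drop   : 11 1
-      : 10
4      : 10 4
swap   : 4 10
dup    : 4 10 10
negate : 4 10 -10
swap   : 4 -10 10
rot    : -10 10 4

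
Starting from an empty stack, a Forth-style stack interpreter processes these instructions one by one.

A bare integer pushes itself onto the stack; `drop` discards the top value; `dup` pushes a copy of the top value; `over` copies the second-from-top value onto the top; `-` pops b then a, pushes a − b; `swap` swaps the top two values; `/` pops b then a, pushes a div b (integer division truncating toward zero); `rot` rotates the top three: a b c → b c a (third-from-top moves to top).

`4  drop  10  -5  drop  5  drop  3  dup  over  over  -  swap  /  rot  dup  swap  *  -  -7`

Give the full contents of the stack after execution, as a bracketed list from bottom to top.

4    → [4]
drop → []
10   → [10]
-5   → [10, -5]
drop → [10]
5    → [10, 5]
drop → [10]
3    → [10, 3]
dup  → [10, 3, 3]
over → [10, 3, 3, 3]
over → [10, 3, 3, 3, 3]
-    → [10, 3, 3, 0]
swap → [10, 3, 0, 3]
/    → [10, 3, 0]
rot  → [3, 0, 10]
dup  → [3, 0, 10, 10]
swap → [3, 0, 10, 10]
*    → [3, 0, 100]
-    → [3, -100]
-7   → [3, -100, -7]

[3, -100, -7]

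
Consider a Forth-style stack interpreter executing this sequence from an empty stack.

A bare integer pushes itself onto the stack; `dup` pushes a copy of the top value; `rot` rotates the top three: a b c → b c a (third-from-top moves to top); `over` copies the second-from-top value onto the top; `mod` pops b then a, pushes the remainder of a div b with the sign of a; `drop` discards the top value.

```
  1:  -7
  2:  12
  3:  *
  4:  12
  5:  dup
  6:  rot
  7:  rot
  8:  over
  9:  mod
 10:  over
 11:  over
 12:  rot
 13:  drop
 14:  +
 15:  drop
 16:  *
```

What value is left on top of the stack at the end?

-7   -> [-7]
12   -> [-7, 12]
*    -> [-84]
12   -> [-84, 12]
dup  -> [-84, 12, 12]
rot  -> [12, 12, -84]
rot  -> [12, -84, 12]
over -> [12, -84, 12, -84]
mod  -> [12, -84, 12]
over -> [12, -84, 12, -84]
over -> [12, -84, 12, -84, 12]
rot  -> [12, -84, -84, 12, 12]
drop -> [12, -84, -84, 12]
+    -> [12, -84, -72]
drop -> [12, -84]
*    -> [-1008]

-1008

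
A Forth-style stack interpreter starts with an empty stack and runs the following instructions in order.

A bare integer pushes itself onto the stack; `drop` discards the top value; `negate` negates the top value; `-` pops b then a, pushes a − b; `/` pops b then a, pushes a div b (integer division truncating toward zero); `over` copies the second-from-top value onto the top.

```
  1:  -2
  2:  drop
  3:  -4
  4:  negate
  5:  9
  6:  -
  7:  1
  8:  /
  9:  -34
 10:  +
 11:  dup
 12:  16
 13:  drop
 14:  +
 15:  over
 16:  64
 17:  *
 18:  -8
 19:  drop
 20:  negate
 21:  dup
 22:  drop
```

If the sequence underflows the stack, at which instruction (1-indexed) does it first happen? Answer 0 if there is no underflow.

15

-2     : -2
drop   : (empty)
-4     : -4
negate : 4
9      : 4 9
-      : -5
1      : -5 1
/      : -5
-34    : -5 -34
+      : -39
dup    : -39 -39
16     : -39 -39 16
drop   : -39 -39
+      : -78
over  — needs 2 operands, stack has 1 → underflow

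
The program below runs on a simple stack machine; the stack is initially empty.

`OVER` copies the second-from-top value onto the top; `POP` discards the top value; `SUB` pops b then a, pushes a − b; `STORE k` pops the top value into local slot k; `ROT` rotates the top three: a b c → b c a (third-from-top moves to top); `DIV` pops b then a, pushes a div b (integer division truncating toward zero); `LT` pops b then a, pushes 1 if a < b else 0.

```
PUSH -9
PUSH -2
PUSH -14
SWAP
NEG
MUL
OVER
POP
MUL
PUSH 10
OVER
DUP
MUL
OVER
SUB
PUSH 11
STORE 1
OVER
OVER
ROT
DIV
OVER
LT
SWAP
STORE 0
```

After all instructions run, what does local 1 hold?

11

PUSH -9  → [-9]
PUSH -2  → [-9, -2]
PUSH -14 → [-9, -2, -14]
SWAP     → [-9, -14, -2]
NEG      → [-9, -14, 2]
MUL      → [-9, -28]
OVER     → [-9, -28, -9]
POP      → [-9, -28]
MUL      → [252]
PUSH 10  → [252, 10]
OVER     → [252, 10, 252]
DUP      → [252, 10, 252, 252]
MUL      → [252, 10, 63504]
OVER     → [252, 10, 63504, 10]
SUB      → [252, 10, 63494]
PUSH 11  → [252, 10, 63494, 11]
STORE 1  → [252, 10, 63494]
OVER     → [252, 10, 63494, 10]
OVER     → [252, 10, 63494, 10, 63494]
ROT      → [252, 10, 10, 63494, 63494]
DIV      → [252, 10, 10, 1]
OVER     → [252, 10, 10, 1, 10]
LT       → [252, 10, 10, 1]
SWAP     → [252, 10, 1, 10]
STORE 0  → [252, 10, 1]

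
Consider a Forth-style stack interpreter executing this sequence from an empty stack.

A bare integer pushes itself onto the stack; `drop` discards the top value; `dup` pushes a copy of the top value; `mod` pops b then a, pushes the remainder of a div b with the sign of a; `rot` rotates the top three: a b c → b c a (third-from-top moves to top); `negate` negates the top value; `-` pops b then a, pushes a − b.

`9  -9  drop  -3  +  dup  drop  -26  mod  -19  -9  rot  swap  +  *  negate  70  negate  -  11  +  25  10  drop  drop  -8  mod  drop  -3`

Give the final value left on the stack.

9      : [9]
-9     : [9, -9]
drop   : [9]
-3     : [9, -3]
+      : [6]
dup    : [6, 6]
drop   : [6]
-26    : [6, -26]
mod    : [6]
-19    : [6, -19]
-9     : [6, -19, -9]
rot    : [-19, -9, 6]
swap   : [-19, 6, -9]
+      : [-19, -3]
*      : [57]
negate : [-57]
70     : [-57, 70]
negate : [-57, -70]
-      : [13]
11     : [13, 11]
+      : [24]
25     : [24, 25]
10     : [24, 25, 10]
drop   : [24, 25]
drop   : [24]
-8     : [24, -8]
mod    : [0]
drop   : []
-3     : [-3]

-3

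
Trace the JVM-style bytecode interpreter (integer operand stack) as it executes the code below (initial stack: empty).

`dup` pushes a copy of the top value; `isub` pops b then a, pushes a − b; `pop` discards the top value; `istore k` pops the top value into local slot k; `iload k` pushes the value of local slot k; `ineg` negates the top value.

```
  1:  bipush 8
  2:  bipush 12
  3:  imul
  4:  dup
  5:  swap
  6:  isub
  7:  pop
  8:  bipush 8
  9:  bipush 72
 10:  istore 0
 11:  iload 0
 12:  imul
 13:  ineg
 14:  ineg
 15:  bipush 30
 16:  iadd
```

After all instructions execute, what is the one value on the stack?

606

bipush 8   [8]
bipush 12  [8, 12]
imul       [96]
dup        [96, 96]
swap       [96, 96]
isub       [0]
pop        []
bipush 8   [8]
bipush 72  [8, 72]
istore 0   [8]
iload 0    [8, 72]
imul       [576]
ineg       [-576]
ineg       [576]
bipush 30  [576, 30]
iadd       [606]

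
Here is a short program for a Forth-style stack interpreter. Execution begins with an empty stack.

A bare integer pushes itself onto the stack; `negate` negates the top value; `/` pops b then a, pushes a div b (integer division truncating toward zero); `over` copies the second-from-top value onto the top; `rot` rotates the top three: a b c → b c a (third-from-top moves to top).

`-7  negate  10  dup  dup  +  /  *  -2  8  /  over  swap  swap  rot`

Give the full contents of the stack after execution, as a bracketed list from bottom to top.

[0, 0, 0]

-7     -> [-7]
negate -> [7]
10     -> [7, 10]
dup    -> [7, 10, 10]
dup    -> [7, 10, 10, 10]
+      -> [7, 10, 20]
/      -> [7, 0]
*      -> [0]
-2     -> [0, -2]
8      -> [0, -2, 8]
/      -> [0, 0]
over   -> [0, 0, 0]
swap   -> [0, 0, 0]
swap   -> [0, 0, 0]
rot    -> [0, 0, 0]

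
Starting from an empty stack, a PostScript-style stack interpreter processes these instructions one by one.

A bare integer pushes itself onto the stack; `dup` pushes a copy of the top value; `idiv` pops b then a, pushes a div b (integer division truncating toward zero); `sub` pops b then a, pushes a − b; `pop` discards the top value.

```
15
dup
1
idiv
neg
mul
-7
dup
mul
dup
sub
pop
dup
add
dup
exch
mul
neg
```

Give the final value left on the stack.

-202500

15   -> 15
dup  -> 15 15
1    -> 15 15 1
idiv -> 15 15
neg  -> 15 -15
mul  -> -225
-7   -> -225 -7
dup  -> -225 -7 -7
mul  -> -225 49
dup  -> -225 49 49
sub  -> -225 0
pop  -> -225
dup  -> -225 -225
add  -> -450
dup  -> -450 -450
exch -> -450 -450
mul  -> 202500
neg  -> -202500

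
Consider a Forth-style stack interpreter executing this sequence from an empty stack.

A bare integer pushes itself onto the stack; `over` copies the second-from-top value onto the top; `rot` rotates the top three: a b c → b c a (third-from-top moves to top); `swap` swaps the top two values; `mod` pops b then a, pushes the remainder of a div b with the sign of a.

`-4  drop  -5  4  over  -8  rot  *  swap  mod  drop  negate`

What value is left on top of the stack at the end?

5

-4     : [-4]
drop   : []
-5     : [-5]
4      : [-5, 4]
over   : [-5, 4, -5]
-8     : [-5, 4, -5, -8]
rot    : [-5, -5, -8, 4]
*      : [-5, -5, -32]
swap   : [-5, -32, -5]
mod    : [-5, -2]
drop   : [-5]
negate : [5]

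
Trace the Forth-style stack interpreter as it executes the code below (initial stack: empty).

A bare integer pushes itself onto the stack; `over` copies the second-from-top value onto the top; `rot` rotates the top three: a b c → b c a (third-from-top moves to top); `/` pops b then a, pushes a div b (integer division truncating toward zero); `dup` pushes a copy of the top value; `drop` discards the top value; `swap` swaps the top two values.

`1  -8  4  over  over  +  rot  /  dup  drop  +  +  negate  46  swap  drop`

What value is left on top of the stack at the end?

1       1
-8      1 -8
4       1 -8 4
over    1 -8 4 -8
over    1 -8 4 -8 4
+       1 -8 4 -4
rot     1 4 -4 -8
/       1 4 0
dup     1 4 0 0
drop    1 4 0
+       1 4
+       5
negate  -5
46      -5 46
swap    46 -5
drop    46

46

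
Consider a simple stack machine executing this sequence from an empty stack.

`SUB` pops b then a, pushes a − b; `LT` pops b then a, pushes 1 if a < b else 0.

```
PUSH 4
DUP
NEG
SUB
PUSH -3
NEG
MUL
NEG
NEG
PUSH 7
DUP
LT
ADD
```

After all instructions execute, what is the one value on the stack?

PUSH 4  -> [4]
DUP     -> [4, 4]
NEG     -> [4, -4]
SUB     -> [8]
PUSH -3 -> [8, -3]
NEG     -> [8, 3]
MUL     -> [24]
NEG     -> [-24]
NEG     -> [24]
PUSH 7  -> [24, 7]
DUP     -> [24, 7, 7]
LT      -> [24, 0]
ADD     -> [24]

24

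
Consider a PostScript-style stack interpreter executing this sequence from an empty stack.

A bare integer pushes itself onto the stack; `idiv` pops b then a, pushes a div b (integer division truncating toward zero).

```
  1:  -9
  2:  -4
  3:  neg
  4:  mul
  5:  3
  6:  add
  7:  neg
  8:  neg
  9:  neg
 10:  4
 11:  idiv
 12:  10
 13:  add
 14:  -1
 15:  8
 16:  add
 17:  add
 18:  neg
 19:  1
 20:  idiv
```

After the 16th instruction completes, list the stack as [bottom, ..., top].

-9   → [-9]
-4   → [-9, -4]
neg  → [-9, 4]
mul  → [-36]
3    → [-36, 3]
add  → [-33]
neg  → [33]
neg  → [-33]
neg  → [33]
4    → [33, 4]
idiv → [8]
10   → [8, 10]
add  → [18]
-1   → [18, -1]
8    → [18, -1, 8]
add  → [18, 7]

[18, 7]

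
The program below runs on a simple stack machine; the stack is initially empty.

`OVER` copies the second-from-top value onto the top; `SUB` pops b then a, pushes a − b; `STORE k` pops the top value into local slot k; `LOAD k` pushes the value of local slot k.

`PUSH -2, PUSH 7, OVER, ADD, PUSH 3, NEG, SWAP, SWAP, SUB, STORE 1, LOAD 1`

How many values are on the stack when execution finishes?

PUSH -2 : -2
PUSH 7  : -2 7
OVER    : -2 7 -2
ADD     : -2 5
PUSH 3  : -2 5 3
NEG     : -2 5 -3
SWAP    : -2 -3 5
SWAP    : -2 5 -3
SUB     : -2 8
STORE 1 : -2
LOAD 1  : -2 8

2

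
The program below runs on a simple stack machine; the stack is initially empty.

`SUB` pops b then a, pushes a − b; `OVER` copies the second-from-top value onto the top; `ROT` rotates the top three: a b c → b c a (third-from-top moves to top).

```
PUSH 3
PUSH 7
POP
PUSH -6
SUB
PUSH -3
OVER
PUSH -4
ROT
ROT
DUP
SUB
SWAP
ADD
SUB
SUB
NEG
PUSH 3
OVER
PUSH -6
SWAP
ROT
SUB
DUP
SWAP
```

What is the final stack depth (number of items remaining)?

4

PUSH 3  -> [3]
PUSH 7  -> [3, 7]
POP     -> [3]
PUSH -6 -> [3, -6]
SUB     -> [9]
PUSH -3 -> [9, -3]
OVER    -> [9, -3, 9]
PUSH -4 -> [9, -3, 9, -4]
ROT     -> [9, 9, -4, -3]
ROT     -> [9, -4, -3, 9]
DUP     -> [9, -4, -3, 9, 9]
SUB     -> [9, -4, -3, 0]
SWAP    -> [9, -4, 0, -3]
ADD     -> [9, -4, -3]
SUB     -> [9, -1]
SUB     -> [10]
NEG     -> [-10]
PUSH 3  -> [-10, 3]
OVER    -> [-10, 3, -10]
PUSH -6 -> [-10, 3, -10, -6]
SWAP    -> [-10, 3, -6, -10]
ROT     -> [-10, -6, -10, 3]
SUB     -> [-10, -6, -13]
DUP     -> [-10, -6, -13, -13]
SWAP    -> [-10, -6, -13, -13]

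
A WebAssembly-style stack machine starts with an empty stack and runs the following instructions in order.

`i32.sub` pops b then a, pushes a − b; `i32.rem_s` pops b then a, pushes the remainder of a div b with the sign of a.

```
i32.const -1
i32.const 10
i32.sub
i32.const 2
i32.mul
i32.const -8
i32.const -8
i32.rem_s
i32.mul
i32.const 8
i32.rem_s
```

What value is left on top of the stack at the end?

0

i32.const -1 -> [-1]
i32.const 10 -> [-1, 10]
i32.sub      -> [-11]
i32.const 2  -> [-11, 2]
i32.mul      -> [-22]
i32.const -8 -> [-22, -8]
i32.const -8 -> [-22, -8, -8]
i32.rem_s    -> [-22, 0]
i32.mul      -> [0]
i32.const 8  -> [0, 8]
i32.rem_s    -> [0]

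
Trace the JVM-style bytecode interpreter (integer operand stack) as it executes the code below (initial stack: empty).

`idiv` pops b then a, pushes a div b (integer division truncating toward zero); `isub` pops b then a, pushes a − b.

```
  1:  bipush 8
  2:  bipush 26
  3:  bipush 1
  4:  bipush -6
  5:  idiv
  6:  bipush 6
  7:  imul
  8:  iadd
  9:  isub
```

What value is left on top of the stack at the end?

bipush 8  -> 8
bipush 26 -> 8 26
bipush 1  -> 8 26 1
bipush -6 -> 8 26 1 -6
idiv      -> 8 26 0
bipush 6  -> 8 26 0 6
imul      -> 8 26 0
iadd      -> 8 26
isub      -> -18

-18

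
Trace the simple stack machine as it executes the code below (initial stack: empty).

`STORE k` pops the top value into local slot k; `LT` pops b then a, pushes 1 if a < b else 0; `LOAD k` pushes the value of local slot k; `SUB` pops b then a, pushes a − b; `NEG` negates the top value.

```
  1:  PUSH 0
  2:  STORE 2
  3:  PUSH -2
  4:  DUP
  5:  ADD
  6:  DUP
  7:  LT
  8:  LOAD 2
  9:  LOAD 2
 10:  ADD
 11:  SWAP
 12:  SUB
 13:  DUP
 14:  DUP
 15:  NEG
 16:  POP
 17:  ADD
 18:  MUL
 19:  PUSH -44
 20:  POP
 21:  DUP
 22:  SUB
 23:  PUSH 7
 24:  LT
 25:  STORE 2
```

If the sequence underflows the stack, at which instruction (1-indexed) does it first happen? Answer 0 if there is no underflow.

PUSH 0   0
STORE 2  (empty)
PUSH -2  -2
DUP      -2 -2
ADD      -4
DUP      -4 -4
LT       0
LOAD 2   0 0
LOAD 2   0 0 0
ADD      0 0
SWAP     0 0
SUB      0
DUP      0 0
DUP      0 0 0
NEG      0 0 0
POP      0 0
ADD      0
MUL  — needs 2 operands, stack has 1 → underflow

18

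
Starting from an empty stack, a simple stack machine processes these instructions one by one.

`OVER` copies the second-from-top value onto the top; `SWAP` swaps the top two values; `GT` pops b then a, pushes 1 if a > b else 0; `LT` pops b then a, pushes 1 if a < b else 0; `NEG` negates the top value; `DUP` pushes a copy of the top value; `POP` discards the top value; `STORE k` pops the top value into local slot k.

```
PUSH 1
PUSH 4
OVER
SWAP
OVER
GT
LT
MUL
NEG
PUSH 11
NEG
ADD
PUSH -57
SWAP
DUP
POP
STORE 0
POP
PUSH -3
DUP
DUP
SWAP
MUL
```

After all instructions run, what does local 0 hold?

PUSH 1   → 1
PUSH 4   → 1 4
OVER     → 1 4 1
SWAP     → 1 1 4
OVER     → 1 1 4 1
GT       → 1 1 1
LT       → 1 0
MUL      → 0
NEG      → 0
PUSH 11  → 0 11
NEG      → 0 -11
ADD      → -11
PUSH -57 → -11 -57
SWAP     → -57 -11
DUP      → -57 -11 -11
POP      → -57 -11
STORE 0  → -57
POP      → (empty)
PUSH -3  → -3
DUP      → -3 -3
DUP      → -3 -3 -3
SWAP     → -3 -3 -3
MUL      → -3 9

-11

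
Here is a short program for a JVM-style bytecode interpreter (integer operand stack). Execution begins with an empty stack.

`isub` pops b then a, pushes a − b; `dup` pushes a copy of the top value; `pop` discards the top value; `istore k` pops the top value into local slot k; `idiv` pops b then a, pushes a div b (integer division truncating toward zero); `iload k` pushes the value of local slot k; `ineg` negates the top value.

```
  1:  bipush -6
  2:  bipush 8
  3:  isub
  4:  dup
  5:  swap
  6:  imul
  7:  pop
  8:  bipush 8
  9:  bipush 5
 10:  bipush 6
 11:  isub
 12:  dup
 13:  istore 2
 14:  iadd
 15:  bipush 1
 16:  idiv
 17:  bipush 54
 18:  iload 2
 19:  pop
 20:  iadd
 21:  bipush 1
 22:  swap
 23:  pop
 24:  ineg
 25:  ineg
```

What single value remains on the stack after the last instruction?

1

bipush -6 -> -6
bipush 8  -> -6 8
isub      -> -14
dup       -> -14 -14
swap      -> -14 -14
imul      -> 196
pop       -> (empty)
bipush 8  -> 8
bipush 5  -> 8 5
bipush 6  -> 8 5 6
isub      -> 8 -1
dup       -> 8 -1 -1
istore 2  -> 8 -1
iadd      -> 7
bipush 1  -> 7 1
idiv      -> 7
bipush 54 -> 7 54
iload 2   -> 7 54 -1
pop       -> 7 54
iadd      -> 61
bipush 1  -> 61 1
swap      -> 1 61
pop       -> 1
ineg      -> -1
ineg      -> 1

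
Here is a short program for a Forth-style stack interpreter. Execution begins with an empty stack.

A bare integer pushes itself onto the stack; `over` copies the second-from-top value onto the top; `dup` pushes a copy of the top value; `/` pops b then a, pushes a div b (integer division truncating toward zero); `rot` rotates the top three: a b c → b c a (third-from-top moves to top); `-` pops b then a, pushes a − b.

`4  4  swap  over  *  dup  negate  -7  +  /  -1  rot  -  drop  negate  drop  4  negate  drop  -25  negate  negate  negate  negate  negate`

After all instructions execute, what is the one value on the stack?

25

4      -> [4]
4      -> [4, 4]
swap   -> [4, 4]
over   -> [4, 4, 4]
*      -> [4, 16]
dup    -> [4, 16, 16]
negate -> [4, 16, -16]
-7     -> [4, 16, -16, -7]
+      -> [4, 16, -23]
/      -> [4, 0]
-1     -> [4, 0, -1]
rot    -> [0, -1, 4]
-      -> [0, -5]
drop   -> [0]
negate -> [0]
drop   -> []
4      -> [4]
negate -> [-4]
drop   -> []
-25    -> [-25]
negate -> [25]
negate -> [-25]
negate -> [25]
negate -> [-25]
negate -> [25]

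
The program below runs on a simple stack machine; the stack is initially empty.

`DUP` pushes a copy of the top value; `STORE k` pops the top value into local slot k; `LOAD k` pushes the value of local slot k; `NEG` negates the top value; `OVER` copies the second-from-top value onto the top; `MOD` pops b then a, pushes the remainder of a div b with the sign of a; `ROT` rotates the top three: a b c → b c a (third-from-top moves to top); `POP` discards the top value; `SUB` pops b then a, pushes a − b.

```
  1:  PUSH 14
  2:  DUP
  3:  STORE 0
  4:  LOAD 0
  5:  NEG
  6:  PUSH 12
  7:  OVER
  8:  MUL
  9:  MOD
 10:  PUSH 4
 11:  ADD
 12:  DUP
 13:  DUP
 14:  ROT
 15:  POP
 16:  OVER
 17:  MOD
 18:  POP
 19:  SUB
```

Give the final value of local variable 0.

PUSH 14 → [14]
DUP     → [14, 14]
STORE 0 → [14]
LOAD 0  → [14, 14]
NEG     → [14, -14]
PUSH 12 → [14, -14, 12]
OVER    → [14, -14, 12, -14]
MUL     → [14, -14, -168]
MOD     → [14, -14]
PUSH 4  → [14, -14, 4]
ADD     → [14, -10]
DUP     → [14, -10, -10]
DUP     → [14, -10, -10, -10]
ROT     → [14, -10, -10, -10]
POP     → [14, -10, -10]
OVER    → [14, -10, -10, -10]
MOD     → [14, -10, 0]
POP     → [14, -10]
SUB     → [24]

14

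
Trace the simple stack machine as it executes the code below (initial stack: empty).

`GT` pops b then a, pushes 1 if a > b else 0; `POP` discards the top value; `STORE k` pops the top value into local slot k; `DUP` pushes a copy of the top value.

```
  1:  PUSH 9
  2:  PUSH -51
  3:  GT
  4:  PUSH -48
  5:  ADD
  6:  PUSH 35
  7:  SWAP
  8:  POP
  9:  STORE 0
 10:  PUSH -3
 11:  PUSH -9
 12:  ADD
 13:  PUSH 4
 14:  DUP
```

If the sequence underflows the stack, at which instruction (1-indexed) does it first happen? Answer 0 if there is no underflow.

0

PUSH 9   : [9]
PUSH -51 : [9, -51]
GT       : [1]
PUSH -48 : [1, -48]
ADD      : [-47]
PUSH 35  : [-47, 35]
SWAP     : [35, -47]
POP      : [35]
STORE 0  : []
PUSH -3  : [-3]
PUSH -9  : [-3, -9]
ADD      : [-12]
PUSH 4   : [-12, 4]
DUP      : [-12, 4, 4]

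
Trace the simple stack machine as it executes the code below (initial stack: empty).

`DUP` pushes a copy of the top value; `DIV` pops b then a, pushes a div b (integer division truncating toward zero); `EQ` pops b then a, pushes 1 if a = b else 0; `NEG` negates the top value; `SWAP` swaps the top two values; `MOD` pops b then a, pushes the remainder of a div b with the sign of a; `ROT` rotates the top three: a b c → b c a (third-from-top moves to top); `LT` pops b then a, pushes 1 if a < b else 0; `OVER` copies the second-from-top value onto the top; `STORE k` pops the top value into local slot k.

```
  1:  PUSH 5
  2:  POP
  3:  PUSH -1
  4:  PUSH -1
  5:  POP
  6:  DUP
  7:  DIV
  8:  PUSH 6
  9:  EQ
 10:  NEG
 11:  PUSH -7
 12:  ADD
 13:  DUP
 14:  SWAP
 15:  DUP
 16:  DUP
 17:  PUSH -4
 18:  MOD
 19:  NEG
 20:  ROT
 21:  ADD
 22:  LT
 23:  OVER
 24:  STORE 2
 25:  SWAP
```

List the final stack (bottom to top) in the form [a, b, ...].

PUSH 5  → 5
POP     → (empty)
PUSH -1 → -1
PUSH -1 → -1 -1
POP     → -1
DUP     → -1 -1
DIV     → 1
PUSH 6  → 1 6
EQ      → 0
NEG     → 0
PUSH -7 → 0 -7
ADD     → -7
DUP     → -7 -7
SWAP    → -7 -7
DUP     → -7 -7 -7
DUP     → -7 -7 -7 -7
PUSH -4 → -7 -7 -7 -7 -4
MOD     → -7 -7 -7 -3
NEG     → -7 -7 -7 3
ROT     → -7 -7 3 -7
ADD     → -7 -7 -4
LT      → -7 1
OVER    → -7 1 -7
STORE 2 → -7 1
SWAP    → 1 -7

[1, -7]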